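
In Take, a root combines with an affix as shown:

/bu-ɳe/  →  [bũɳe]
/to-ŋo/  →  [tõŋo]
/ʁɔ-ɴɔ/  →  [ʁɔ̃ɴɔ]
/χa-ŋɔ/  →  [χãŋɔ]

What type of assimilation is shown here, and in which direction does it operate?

regressive nasality assimilation (vowel nasalisation)

The vowel /u/ surfaces as nasalised [ũ] next to the following nasal /ɳ/ — it has acquired the [+nasal] feature of its neighbour.
The other forms show the same pattern: /o/ → [õ] before /ŋ/; /ɔ/ → [ɔ̃] before /ɴ/; /a/ → [ã] before /ŋ/ — each time a vowel is nasalised next to a following nasal.
Because the conditioning nasal is to the right of the vowel that changes, the process is regressive (anticipatory).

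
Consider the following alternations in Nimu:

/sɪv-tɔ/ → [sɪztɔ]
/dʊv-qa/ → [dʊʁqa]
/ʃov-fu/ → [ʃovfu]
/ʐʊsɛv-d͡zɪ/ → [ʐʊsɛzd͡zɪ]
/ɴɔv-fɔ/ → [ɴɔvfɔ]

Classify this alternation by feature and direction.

regressive place assimilation

The segment that alternates is /v/, which surfaces as [z] when adjacent to /t/.
The change labiodental → alveolar matches the place of the following /t/, identifying this as place assimilation.
Manner and voice are unchanged, so the assimilation is partial, not total.
Checking the remaining alternations: /v/ → [ʁ] before /q/ (labiodental → uvular, matching uvular); /v/ → [z] before /d͡z/ (labiodental → alveolar, matching alveolar) — only place changes, and always toward the following segment.
Nothing changes in [ʃovfu], [ɴɔvfɔ]: there the adjacent consonants already agree in place (/v/ and /f/ are both labiodental; /v/ and /f/ are both labiodental), so these forms are consistent with the same rule.
The trigger is the following segment, so the direction is regressive (anticipatory).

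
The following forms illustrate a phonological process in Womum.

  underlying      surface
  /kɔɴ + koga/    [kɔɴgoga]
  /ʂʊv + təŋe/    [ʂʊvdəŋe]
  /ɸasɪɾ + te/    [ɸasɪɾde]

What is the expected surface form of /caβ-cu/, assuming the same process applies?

The data show progressive voicing assimilation: /k/ → [g] after /ɴ/; /t/ → [d] after /v/; /t/ → [d] after /ɾ/. In each pair only voicing changes, matching the preceding consonant, while place and manner stay constant.
/c/ is a voiceless palatal stop. The preceding trigger /β/ is voiced, so /c/ must become voiced as well.
Changing only its voicing to voiced gives [ɟ] — the voiced palatal stop.

[caβɟu]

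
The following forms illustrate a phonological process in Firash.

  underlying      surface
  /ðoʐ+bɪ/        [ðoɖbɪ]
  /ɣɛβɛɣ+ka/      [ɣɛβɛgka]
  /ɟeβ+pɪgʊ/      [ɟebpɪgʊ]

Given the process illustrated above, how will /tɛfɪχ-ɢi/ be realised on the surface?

The data show regressive manner assimilation: /ʐ/ → [ɖ] before /b/; /ɣ/ → [g] before /k/; /β/ → [b] before /p/. In each pair only manner changes, matching the following consonant, while place and voice stay constant.
The rule targets /χ/ (voiceless uvular fricative), which sits before the trigger /ɢ/ (stop).
The voiceless uvular stop is [q], so /χ/ → [q].

[tɛfɪqɢi]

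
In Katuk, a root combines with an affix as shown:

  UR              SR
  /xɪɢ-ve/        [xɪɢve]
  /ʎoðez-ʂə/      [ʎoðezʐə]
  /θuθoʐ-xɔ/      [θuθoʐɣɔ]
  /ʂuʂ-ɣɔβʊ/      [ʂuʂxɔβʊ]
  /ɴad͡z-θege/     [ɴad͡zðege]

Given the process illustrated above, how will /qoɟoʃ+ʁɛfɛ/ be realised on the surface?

The data show progressive voicing assimilation: /ʂ/ → [ʐ] after /z/; /x/ → [ɣ] after /ʐ/; /ɣ/ → [x] after /ʂ/; /θ/ → [ð] after /d͡z/. In each pair only voicing changes, matching the preceding consonant, while place and manner stay constant.
No alternation appears in [xɪɢve]: there the adjacent consonants already agree in voicing (/v/ and /ɢ/ are both voiced), so this form is consistent with the same rule.
/ʁ/ is a voiced uvular fricative. The preceding trigger /ʃ/ is voiceless, so /ʁ/ must become voiceless as well.
The voiceless uvular fricative is [χ], so /ʁ/ → [χ].

[qoɟoʃχɛfɛ]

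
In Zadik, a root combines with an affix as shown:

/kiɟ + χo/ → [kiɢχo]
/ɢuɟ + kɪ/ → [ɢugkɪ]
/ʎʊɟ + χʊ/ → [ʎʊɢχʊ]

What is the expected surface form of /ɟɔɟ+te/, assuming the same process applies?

[ɟɔdte]

The data show regressive place assimilation: /ɟ/ → [ɢ] before /χ/; /ɟ/ → [g] before /k/. In each pair only place changes, matching the following consonant, while manner and voice stay constant.
/ɟ/ is a voiced palatal stop. The following trigger /t/ is alveolar, so /ɟ/ must become alveolar as well.
The voiced alveolar stop is [d], so /ɟ/ → [d].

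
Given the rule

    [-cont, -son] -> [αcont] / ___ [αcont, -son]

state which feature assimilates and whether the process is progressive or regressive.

The rule copies [cont] (continuancy) from the environment onto the target stops; since [±cont] encodes the stop/fricative manner contrast, the assimilating dimension is manner.
Since the environment is written after the underscore, the trigger follows the target; the direction is regressive.

regressive manner assimilation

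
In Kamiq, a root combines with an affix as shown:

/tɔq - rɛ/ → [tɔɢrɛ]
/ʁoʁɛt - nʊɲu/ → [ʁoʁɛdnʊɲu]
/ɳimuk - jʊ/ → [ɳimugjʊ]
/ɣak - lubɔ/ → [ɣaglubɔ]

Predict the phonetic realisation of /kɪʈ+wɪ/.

The data show regressive voicing assimilation: /q/ → [ɢ] before /r/; /t/ → [d] before /n/; /k/ → [g] before /j/; /k/ → [g] before /l/. In each pair only voicing changes, matching the following consonant, while place and manner stay constant.
The rule targets /ʈ/ (voiceless retroflex stop), which sits before the trigger /w/ (voiced).
The voiced retroflex stop is [ɖ], so /ʈ/ → [ɖ].

[kɪɖwɪ]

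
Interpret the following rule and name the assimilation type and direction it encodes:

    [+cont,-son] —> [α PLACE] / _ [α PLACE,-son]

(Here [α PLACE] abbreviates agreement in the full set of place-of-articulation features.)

regressive place assimilation

The shared variable α links the value of the place features (abbreviated [PLACE]) on the target to the same value on the neighbouring segment, so place is the feature that assimilates.
Since the environment is written after the underscore, the trigger follows the target; the direction is regressive.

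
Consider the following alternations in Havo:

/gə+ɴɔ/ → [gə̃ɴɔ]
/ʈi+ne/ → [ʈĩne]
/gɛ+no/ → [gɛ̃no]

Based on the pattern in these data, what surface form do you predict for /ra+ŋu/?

[rãŋu]

The data show regressive nasality assimilation (vowel nasalisation): /ə/ → [ə̃] before /ɴ/; /i/ → [ĩ] before /n/; /ɛ/ → [ɛ̃] before /n/ — a vowel is nasalised by an immediately following nasal consonant.
The vowel /a/ is adjacent to the following nasal /ŋ/, so it acquires [+nasal] and surfaces as [ã].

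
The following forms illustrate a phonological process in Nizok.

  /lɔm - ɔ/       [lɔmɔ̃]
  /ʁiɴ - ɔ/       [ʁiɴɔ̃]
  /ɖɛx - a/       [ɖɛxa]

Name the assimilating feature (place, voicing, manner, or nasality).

The vowel /ɔ/ surfaces as nasalised [ɔ̃] next to the preceding nasal /m/ — it has acquired the [+nasal] feature of its neighbour.
Likewise in the remaining data: /ɔ/ → [ɔ̃] after /ɴ/ — each time a vowel is nasalised next to a preceding nasal.
No change occurs in [ɖɛxa] because the vowel at the boundary is adjacent to an oral consonant, not a nasal (/a/ next to /x/).

nasality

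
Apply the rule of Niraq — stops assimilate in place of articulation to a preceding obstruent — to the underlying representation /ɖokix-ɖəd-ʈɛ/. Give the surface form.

[ɖokixgədtɛ]

The rule targets /ɖ/ (voiced retroflex stop), which sits after the trigger /x/ (velar).
A voiced velar stop is [g], so the surface segment is [g].
The same rule applies at the second boundary: /ʈ/ → [t] next to /d/.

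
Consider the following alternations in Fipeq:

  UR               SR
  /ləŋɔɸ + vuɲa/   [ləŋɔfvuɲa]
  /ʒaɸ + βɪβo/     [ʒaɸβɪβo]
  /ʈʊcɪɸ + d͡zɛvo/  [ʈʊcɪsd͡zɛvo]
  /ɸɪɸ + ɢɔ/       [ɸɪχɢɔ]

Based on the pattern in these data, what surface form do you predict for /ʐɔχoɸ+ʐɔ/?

The data show regressive place assimilation: /ɸ/ → [f] before /v/; /ɸ/ → [s] before /d͡z/; /ɸ/ → [χ] before /ɢ/. In each pair only place changes, matching the following consonant, while manner and voice stay constant.
Nothing changes in [ʒaɸβɪβo]: there the adjacent consonants already agree in place (/ɸ/ and /β/ are both bilabial), so this form is consistent with the same rule.
/ɸ/ is a voiceless bilabial fricative. The following trigger /ʐ/ is retroflex, so /ɸ/ must become retroflex as well.
Changing only its place to retroflex gives [ʂ] — the voiceless retroflex fricative.

[ʐɔχoʂʐɔ]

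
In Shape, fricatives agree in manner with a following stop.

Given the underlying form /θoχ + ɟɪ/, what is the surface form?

/χ/ is a voiceless uvular fricative. The following trigger /ɟ/ is a stop, so /χ/ must become a stop as well.
Changing only its manner to stop gives [q] — the voiceless uvular stop.

[θoqɟɪ]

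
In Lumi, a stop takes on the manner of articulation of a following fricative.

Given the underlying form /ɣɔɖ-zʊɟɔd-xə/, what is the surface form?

/ɖ/ is a voiced retroflex stop. The following trigger /z/ is a fricative, so /ɖ/ must become a fricative as well.
A voiced retroflex fricative is [ʐ], so the surface segment is [ʐ].
At the second juncture, /d/ likewise becomes [z] adjacent to /x/.

[ɣɔʐzʊɟɔzxə]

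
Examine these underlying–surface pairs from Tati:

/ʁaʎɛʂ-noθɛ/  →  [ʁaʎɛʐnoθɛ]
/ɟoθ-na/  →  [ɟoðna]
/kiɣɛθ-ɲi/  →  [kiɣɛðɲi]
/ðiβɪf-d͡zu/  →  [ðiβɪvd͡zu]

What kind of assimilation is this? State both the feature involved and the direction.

regressive voicing assimilation

Comparing underlying and surface forms, /ʂ/ → [ʐ] is the alternation; the neighbouring /n/ is constant.
The change voiceless → voiced matches the voicing of the following /n/, identifying this as voicing assimilation.
Place and manner are unchanged, so the assimilation is partial, not total.
Checking the remaining alternations: /θ/ → [ð] before /n/ (voiceless → voiced, matching voiced); /θ/ → [ð] before /ɲ/ (voiceless → voiced, matching voiced); /f/ → [v] before /d͡z/ (voiceless → voiced, matching voiced) — only voicing changes, and always toward the following segment.
The trigger is the following segment, so the direction is regressive (anticipatory).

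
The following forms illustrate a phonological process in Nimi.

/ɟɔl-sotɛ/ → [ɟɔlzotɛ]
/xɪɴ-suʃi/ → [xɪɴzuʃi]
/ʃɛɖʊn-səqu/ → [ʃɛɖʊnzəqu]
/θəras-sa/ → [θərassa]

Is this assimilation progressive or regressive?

The segment that alternates is /s/, which surfaces as [z] when adjacent to /l/.
/s/ is voiceless while /l/ is voiced; the output [z] is voiced, matching the trigger — so the feature that spreads is voicing.
Checking the remaining alternations: /s/ → [z] after /ɴ/ (voiceless → voiced, matching voiced); /s/ → [z] after /n/ (voiceless → voiced, matching voiced) — only voicing changes, and always toward the preceding segment.
Nothing changes in [θərassa]: there the adjacent consonants already agree in voicing (/s/ and /s/ are both voiceless), so this form is consistent with the same rule.
The trigger is the preceding segment, so the direction is progressive (perseverative).

progressive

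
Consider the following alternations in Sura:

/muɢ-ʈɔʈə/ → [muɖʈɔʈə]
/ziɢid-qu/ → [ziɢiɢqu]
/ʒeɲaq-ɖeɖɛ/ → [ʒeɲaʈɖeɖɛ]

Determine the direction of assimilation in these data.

regressive

The segment that alternates is /ɢ/, which surfaces as [ɖ] when adjacent to /ʈ/.
/ɢ/ is uvular while /ʈ/ is retroflex; the output [ɖ] is retroflex, matching the trigger — so the feature that spreads is place.
The same holds elsewhere in the data: /d/ → [ɢ] before /q/ (alveolar → uvular, matching uvular); /q/ → [ʈ] before /ɖ/ (uvular → retroflex, matching retroflex) — only place changes, and always toward the following segment.
Since the segment that changes precedes the conditioning segment, the assimilation is regressive.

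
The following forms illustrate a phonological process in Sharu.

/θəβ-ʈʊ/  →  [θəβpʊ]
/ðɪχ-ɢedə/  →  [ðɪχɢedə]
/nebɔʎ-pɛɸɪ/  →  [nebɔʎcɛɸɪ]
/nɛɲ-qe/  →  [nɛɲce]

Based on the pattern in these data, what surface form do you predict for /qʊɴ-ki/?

The data show progressive place assimilation: /ʈ/ → [p] after /β/; /p/ → [c] after /ʎ/; /q/ → [c] after /ɲ/. In each pair only place changes, matching the preceding consonant, while manner and voice stay constant.
Nothing changes in [ðɪχɢedə]: there the adjacent consonants already agree in place (/ɢ/ and /χ/ are both uvular), so this form is consistent with the same rule.
/k/ is a voiceless velar stop. The preceding trigger /ɴ/ is uvular, so /k/ must become uvular as well.
Changing only its place to uvular gives [q] — the voiceless uvular stop.

[qʊɴqi]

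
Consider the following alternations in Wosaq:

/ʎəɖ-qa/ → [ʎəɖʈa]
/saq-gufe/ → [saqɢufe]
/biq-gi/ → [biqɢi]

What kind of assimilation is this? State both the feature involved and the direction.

progressive place assimilation

Comparing underlying and surface forms, /q/ → [ʈ] is the alternation; the neighbouring /ɖ/ is constant.
The change uvular → retroflex matches the place of the preceding /ɖ/, identifying this as place assimilation.
Manner and voice are unchanged, so the assimilation is partial, not total.
Checking the remaining alternation: /g/ → [ɢ] after /q/ (velar → uvular, matching uvular) — only place changes, and always toward the preceding segment.
Since the segment that changes follows the conditioning segment, the assimilation is progressive.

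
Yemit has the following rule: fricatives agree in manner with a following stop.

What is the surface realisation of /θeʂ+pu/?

[θeʈpu]

/ʂ/ is a voiceless retroflex fricative. The following trigger /p/ is a stop, so /ʂ/ must become a stop as well.
The voiceless retroflex stop is [ʈ], so /ʂ/ → [ʈ].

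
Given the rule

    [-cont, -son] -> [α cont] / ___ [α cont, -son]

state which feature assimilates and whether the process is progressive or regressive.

The shared variable α links the value of [cont] on the target to that of the neighbouring obstruent. [cont] distinguishes stops from fricatives — a manner-of-articulation feature — so this is manner assimilation.
Since the environment is written after the underscore, the trigger follows the target; the direction is regressive.

regressive manner assimilation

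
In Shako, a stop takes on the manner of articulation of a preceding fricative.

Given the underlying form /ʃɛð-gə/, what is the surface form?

[ʃɛðɣə]

/g/ is a voiced velar stop. The preceding trigger /ð/ is a fricative, so /g/ must become a fricative as well.
A voiced velar fricative is [ɣ], so the surface segment is [ɣ].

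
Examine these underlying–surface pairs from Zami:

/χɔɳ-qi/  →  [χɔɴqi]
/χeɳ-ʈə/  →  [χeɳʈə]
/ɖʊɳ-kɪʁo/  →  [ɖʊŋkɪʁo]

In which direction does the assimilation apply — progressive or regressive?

regressive

Underlying /ɳ/ is realised as [ɴ] next to /q/; /q/ itself does not change.
The change retroflex → uvular matches the place of the following /q/, identifying this as place assimilation.
Checking the remaining alternation: /ɳ/ → [ŋ] before /k/ (retroflex → velar, matching velar) — only place changes, and always toward the following segment.
No alternation appears in [χeɳʈə]: there the adjacent consonants already agree in place (/ɳ/ and /ʈ/ are both retroflex), so this form is consistent with the same rule.
Since the segment that changes precedes the conditioning segment, the assimilation is regressive.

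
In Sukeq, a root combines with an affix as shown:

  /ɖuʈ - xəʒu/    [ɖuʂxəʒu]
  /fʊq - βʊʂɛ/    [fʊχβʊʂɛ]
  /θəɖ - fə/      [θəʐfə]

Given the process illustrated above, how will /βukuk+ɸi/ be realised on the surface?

The data show regressive manner assimilation: /ʈ/ → [ʂ] before /x/; /q/ → [χ] before /β/; /ɖ/ → [ʐ] before /f/. In each pair only manner changes, matching the following consonant, while place and voice stay constant.
/k/ is a voiceless velar stop. The following trigger /ɸ/ is a fricative, so /k/ must become a fricative as well.
A voiceless velar fricative is [x], so the surface segment is [x].

[βukuxɸi]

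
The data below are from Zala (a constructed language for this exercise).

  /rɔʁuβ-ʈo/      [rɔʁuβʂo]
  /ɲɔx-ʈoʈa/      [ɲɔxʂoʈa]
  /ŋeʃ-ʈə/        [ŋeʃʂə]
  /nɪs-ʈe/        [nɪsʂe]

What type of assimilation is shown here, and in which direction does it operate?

progressive manner assimilation

Comparing underlying and surface forms, /ʈ/ → [ʂ] is the alternation; the neighbouring /β/ is constant.
/ʈ/ is a stop while /β/ is a fricative; the output [ʂ] is a fricative, matching the trigger — so the feature that spreads is manner.
Place and voice are unchanged, so the assimilation is partial, not total.
The same holds elsewhere in the data: /ʈ/ → [ʂ] after /x/ (stop → fricative, matching a fricative); /ʈ/ → [ʂ] after /ʃ/ (stop → fricative, matching a fricative); /ʈ/ → [ʂ] after /s/ (stop → fricative, matching a fricative) — only manner changes, and always toward the preceding segment.
The trigger is the preceding segment, so the direction is progressive (perseverative).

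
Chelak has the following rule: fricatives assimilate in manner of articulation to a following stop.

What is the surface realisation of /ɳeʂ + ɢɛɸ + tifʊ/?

/ʂ/ is a voiceless retroflex fricative. The following trigger /ɢ/ is a stop, so /ʂ/ must become a stop as well.
Changing only its manner to stop gives [ʈ] — the voiceless retroflex stop.
The same rule applies at the second boundary: /ɸ/ → [p] next to /t/.

[ɳeʈɢɛptifʊ]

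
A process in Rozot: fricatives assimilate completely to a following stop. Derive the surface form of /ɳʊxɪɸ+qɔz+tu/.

[ɳʊxɪqqɔttu]

/ɸ/ is the segment targeted by the rule; it sits immediately before /q/, so it assimilates completely and surfaces as [q].
The same rule applies at the second boundary: /z/ → [t] next to /t/.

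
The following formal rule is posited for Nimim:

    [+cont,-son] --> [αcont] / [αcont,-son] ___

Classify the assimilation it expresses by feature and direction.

progressive manner assimilation

The shared variable α links the value of [cont] on the target to that of the neighbouring obstruent. [cont] distinguishes stops from fricatives — a manner-of-articulation feature — so this is manner assimilation.
Since the environment is written before the underscore, the trigger precedes the target; the direction is progressive.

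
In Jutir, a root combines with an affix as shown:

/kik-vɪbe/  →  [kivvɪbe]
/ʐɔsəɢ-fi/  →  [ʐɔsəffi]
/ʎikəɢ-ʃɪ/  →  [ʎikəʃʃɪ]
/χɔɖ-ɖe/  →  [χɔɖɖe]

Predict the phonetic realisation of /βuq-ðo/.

The data show regressive total assimilation (/k/ → [v] before /v/; /ɢ/ → [f] before /f/; /ɢ/ → [ʃ] before /ʃ/): in every case the target segment becomes identical to its following neighbour, copying more than a single feature.
In [χɔɖɖe] the two consonants at the boundary are already identical (/ɖ/ + /ɖ/), so the rule applies vacuously and nothing changes.
/q/ is the segment targeted by the rule; it sits immediately before /ð/, so it assimilates completely and surfaces as [ð].

[βuððo]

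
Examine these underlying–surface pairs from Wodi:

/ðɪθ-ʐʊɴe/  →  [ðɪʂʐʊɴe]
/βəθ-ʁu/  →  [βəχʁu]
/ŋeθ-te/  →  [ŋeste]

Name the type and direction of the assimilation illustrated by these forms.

regressive place assimilation

Underlying /θ/ is realised as [ʂ] next to /ʐ/; /ʐ/ itself does not change.
/θ/ is dental while /ʐ/ is retroflex; the output [ʂ] is retroflex, matching the trigger — so the feature that spreads is place.
Manner and voice are unchanged, so the assimilation is partial, not total.
The same holds elsewhere in the data: /θ/ → [χ] before /ʁ/ (dental → uvular, matching uvular); /θ/ → [s] before /t/ (dental → alveolar, matching alveolar) — only place changes, and always toward the following segment.
The trigger is the following segment, so the direction is regressive (anticipatory).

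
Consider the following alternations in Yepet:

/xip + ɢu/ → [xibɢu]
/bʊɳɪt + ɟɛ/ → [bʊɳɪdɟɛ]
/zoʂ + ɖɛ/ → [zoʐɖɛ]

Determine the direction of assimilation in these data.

regressive

Comparing underlying and surface forms, /p/ → [b] is the alternation; the neighbouring /ɢ/ is constant.
The change voiceless → voiced matches the voicing of the following /ɢ/, identifying this as voicing assimilation.
Checking the remaining alternations: /t/ → [d] before /ɟ/ (voiceless → voiced, matching voiced); /ʂ/ → [ʐ] before /ɖ/ (voiceless → voiced, matching voiced) — only voicing changes, and always toward the following segment.
The trigger is the following segment, so the direction is regressive (anticipatory).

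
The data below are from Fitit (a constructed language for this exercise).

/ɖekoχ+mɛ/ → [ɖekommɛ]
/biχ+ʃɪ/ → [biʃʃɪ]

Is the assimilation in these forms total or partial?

total assimilation

Underlying /χ/ is realised as [m] next to /m/; /m/ itself does not change.
The output [m] is identical to the trigger /m/ — every feature (place, manner, voicing) has been copied — so this is total assimilation.
The other form behaves the same way: /χ/ → [ʃ] before /ʃ/ — in each case the output is a copy of the following consonant.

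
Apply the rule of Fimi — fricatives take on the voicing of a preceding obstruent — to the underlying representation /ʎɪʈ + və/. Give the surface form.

[ʎɪʈfə]

/v/ is a voiced labiodental fricative. The preceding trigger /ʈ/ is voiceless, so /v/ must become voiceless as well.
The voiceless labiodental fricative is [f], so /v/ → [f].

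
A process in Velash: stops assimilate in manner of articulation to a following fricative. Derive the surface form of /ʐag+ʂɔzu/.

[ʐaɣʂɔzu]

/g/ is a voiced velar stop. The following trigger /ʂ/ is a fricative, so /g/ must become a fricative as well.
Changing only its manner to fricative gives [ɣ] — the voiced velar fricative.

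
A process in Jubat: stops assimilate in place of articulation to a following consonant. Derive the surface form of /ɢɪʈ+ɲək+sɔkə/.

The rule targets /ʈ/ (voiceless retroflex stop), which sits before the trigger /ɲ/ (palatal).
A voiceless palatal stop is [c], so the surface segment is [c].
The same rule applies at the second boundary: /k/ → [t] next to /s/.

[ɢɪcɲətsɔkə]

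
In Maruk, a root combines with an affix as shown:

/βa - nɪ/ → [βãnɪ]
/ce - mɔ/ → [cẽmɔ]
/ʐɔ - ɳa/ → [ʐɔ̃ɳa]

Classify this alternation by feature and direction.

The vowel /a/ surfaces as nasalised [ã] next to the following nasal /n/ — it has acquired the [+nasal] feature of its neighbour.
The other forms show the same pattern: /e/ → [ẽ] before /m/; /ɔ/ → [ɔ̃] before /ɳ/ — each time a vowel is nasalised next to a following nasal.
Because the conditioning nasal is to the right of the vowel that changes, the process is regressive (anticipatory).

regressive nasality assimilation (vowel nasalisation)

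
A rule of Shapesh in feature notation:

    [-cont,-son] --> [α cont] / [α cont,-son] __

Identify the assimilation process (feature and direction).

The rule copies [cont] (continuancy) from the environment onto the target stops; since [±cont] encodes the stop/fricative manner contrast, the assimilating dimension is manner.
Since the environment is written before the underscore, the trigger precedes the target; the direction is progressive.

progressive manner assimilation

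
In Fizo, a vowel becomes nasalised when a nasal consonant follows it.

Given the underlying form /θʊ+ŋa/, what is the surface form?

[θʊ̃ŋa]

/ʊ/ sits next to the nasal /ŋ/ and is therefore nasalised to [ʊ̃].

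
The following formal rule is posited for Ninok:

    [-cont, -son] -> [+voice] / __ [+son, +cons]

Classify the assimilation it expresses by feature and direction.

regressive voicing assimilation

The structural change is [+voice], and the conditioning segment [+son, +cons] (a sonorant consonant) is itself voiced, so the target comes to share the voicing of its neighbour — voicing assimilation.
Since the environment is written after the underscore, the trigger follows the target; the direction is regressive.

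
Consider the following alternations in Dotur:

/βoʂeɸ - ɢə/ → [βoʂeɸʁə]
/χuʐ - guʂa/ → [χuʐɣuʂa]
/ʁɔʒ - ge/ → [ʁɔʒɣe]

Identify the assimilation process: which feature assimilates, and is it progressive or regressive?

progressive manner assimilation

Comparing underlying and surface forms, /ɢ/ → [ʁ] is the alternation; the neighbouring /ɸ/ is constant.
The change stop → fricative matches the manner of the preceding /ɸ/, identifying this as manner assimilation.
Place and voice are unchanged, so the assimilation is partial, not total.
The same holds elsewhere in the data: /g/ → [ɣ] after /ʐ/ (stop → fricative, matching a fricative); /g/ → [ɣ] after /ʒ/ (stop → fricative, matching a fricative) — only manner changes, and always toward the preceding segment.
The trigger is the preceding segment, so the direction is progressive (perseverative).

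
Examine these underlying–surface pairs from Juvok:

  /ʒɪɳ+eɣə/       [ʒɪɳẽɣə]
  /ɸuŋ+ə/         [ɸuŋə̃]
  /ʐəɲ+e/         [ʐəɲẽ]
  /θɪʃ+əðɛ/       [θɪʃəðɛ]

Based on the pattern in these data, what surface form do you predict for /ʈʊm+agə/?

[ʈʊmãgə]

The data show progressive nasality assimilation (vowel nasalisation): /e/ → [ẽ] after /ɳ/; /ə/ → [ə̃] after /ŋ/; /e/ → [ẽ] after /ɲ/ — a vowel is nasalised by an immediately preceding nasal consonant.
No change occurs in [θɪʃəðɛ] because the vowel at the boundary is adjacent to an oral consonant, not a nasal (/ə/ next to /ʃ/).
/a/ sits next to the nasal /m/ and is therefore nasalised to [ã].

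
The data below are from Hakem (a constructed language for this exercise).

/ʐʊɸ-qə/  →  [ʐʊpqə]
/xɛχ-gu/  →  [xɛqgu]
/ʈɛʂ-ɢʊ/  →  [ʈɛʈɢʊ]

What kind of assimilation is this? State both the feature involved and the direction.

Comparing underlying and surface forms, /ɸ/ → [p] is the alternation; the neighbouring /q/ is constant.
The change fricative → stop matches the manner of the following /q/, identifying this as manner assimilation.
Place and voice are unchanged, so the assimilation is partial, not total.
The other alternating forms pattern the same way: /χ/ → [q] before /g/ (fricative → stop, matching a stop); /ʂ/ → [ʈ] before /ɢ/ (fricative → stop, matching a stop) — only manner changes, and always toward the following segment.
The trigger is the following segment, so the direction is regressive (anticipatory).

regressive manner assimilation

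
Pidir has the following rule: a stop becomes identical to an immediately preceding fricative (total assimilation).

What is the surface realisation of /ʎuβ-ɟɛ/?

/ɟ/ is the segment targeted by the rule; it sits immediately after /β/, so it assimilates completely and surfaces as [β].

[ʎuββɛ]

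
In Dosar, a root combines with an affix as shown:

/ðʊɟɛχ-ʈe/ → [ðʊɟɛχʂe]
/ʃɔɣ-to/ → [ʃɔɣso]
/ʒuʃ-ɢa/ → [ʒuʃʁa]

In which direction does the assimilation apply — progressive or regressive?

progressive

Comparing underlying and surface forms, /ʈ/ → [ʂ] is the alternation; the neighbouring /χ/ is constant.
/ʈ/ is a stop while /χ/ is a fricative; the output [ʂ] is a fricative, matching the trigger — so the feature that spreads is manner.
The other alternating forms pattern the same way: /t/ → [s] after /ɣ/ (stop → fricative, matching a fricative); /ɢ/ → [ʁ] after /ʃ/ (stop → fricative, matching a fricative) — only manner changes, and always toward the preceding segment.
The trigger is the preceding segment, so the direction is progressive (perseverative).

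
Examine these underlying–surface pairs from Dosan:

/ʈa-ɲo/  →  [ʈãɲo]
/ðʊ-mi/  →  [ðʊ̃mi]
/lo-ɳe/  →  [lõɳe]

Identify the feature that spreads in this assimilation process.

nasality

The vowel /a/ surfaces as nasalised [ã] next to the following nasal /ɲ/ — it has acquired the [+nasal] feature of its neighbour.
Likewise in the remaining data: /ʊ/ → [ʊ̃] before /m/; /o/ → [õ] before /ɳ/ — each time a vowel is nasalised next to a following nasal.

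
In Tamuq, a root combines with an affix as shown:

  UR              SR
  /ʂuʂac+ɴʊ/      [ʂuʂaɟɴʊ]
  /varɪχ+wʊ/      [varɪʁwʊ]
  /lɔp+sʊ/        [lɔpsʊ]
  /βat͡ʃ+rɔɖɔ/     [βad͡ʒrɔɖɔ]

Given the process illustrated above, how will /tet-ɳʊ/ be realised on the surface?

The data show regressive voicing assimilation: /c/ → [ɟ] before /ɴ/; /χ/ → [ʁ] before /w/; /t͡ʃ/ → [d͡ʒ] before /r/. In each pair only voicing changes, matching the following consonant, while place and manner stay constant.
No alternation appears in [lɔpsʊ]: there the adjacent consonants already agree in voicing (/p/ and /s/ are both voiceless), so this form is consistent with the same rule.
/t/ is a voiceless alveolar stop. The following trigger /ɳ/ is voiced, so /t/ must become voiced as well.
A voiced alveolar stop is [d], so the surface segment is [d].

[tedɳʊ]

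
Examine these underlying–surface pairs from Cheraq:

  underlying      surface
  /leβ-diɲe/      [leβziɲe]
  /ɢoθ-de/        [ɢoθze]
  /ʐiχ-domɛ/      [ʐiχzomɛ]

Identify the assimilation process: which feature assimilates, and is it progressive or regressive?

progressive manner assimilation

The segment that alternates is /d/, which surfaces as [z] when adjacent to /β/.
The change stop → fricative matches the manner of the preceding /β/, identifying this as manner assimilation.
Place and voice are unchanged, so the assimilation is partial, not total.
The same holds elsewhere in the data: /d/ → [z] after /θ/ (stop → fricative, matching a fricative); /d/ → [z] after /χ/ (stop → fricative, matching a fricative) — only manner changes, and always toward the preceding segment.
The trigger is the preceding segment, so the direction is progressive (perseverative).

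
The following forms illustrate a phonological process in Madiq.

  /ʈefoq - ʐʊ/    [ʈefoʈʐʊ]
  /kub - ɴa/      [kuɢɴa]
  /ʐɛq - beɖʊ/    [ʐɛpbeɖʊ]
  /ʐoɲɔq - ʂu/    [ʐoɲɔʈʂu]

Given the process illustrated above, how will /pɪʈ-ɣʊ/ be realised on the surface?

The data show regressive place assimilation: /q/ → [ʈ] before /ʐ/; /b/ → [ɢ] before /ɴ/; /q/ → [p] before /b/; /q/ → [ʈ] before /ʂ/. In each pair only place changes, matching the following consonant, while manner and voice stay constant.
/ʈ/ is a voiceless retroflex stop. The following trigger /ɣ/ is velar, so /ʈ/ must become velar as well.
A voiceless velar stop is [k], so the surface segment is [k].

[pɪkɣʊ]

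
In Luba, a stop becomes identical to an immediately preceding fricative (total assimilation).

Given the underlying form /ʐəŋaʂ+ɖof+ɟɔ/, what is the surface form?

[ʐəŋaʂʂoffɔ]

/ɖ/ is the segment targeted by the rule; it sits immediately after /ʂ/, so it assimilates completely and surfaces as [ʂ].
At the second juncture, /ɟ/ likewise becomes [f] adjacent to /f/.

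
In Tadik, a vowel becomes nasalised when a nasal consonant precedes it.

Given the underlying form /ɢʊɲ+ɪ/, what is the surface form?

The vowel /ɪ/ is adjacent to the preceding nasal /ɲ/, so it acquires [+nasal] and surfaces as [ɪ̃].

[ɢʊɲɪ̃]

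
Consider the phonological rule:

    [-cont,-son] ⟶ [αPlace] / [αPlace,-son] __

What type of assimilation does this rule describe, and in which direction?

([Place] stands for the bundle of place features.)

The shared variable α links the value of the place features (abbreviated [Place]) on the target to the same value on the neighbouring segment, so place is the feature that assimilates.
Since the environment is written before the underscore, the trigger precedes the target; the direction is progressive.

progressive place assimilation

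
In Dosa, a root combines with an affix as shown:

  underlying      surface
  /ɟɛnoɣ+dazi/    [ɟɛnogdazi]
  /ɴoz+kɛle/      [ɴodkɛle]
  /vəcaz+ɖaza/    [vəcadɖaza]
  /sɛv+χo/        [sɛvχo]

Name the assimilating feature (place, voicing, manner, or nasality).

manner

The segment that alternates is /ɣ/, which surfaces as [g] when adjacent to /d/.
The change fricative → stop matches the manner of the following /d/, identifying this as manner assimilation.
The other alternating forms pattern the same way: /z/ → [d] before /k/ (fricative → stop, matching a stop); /z/ → [d] before /ɖ/ (fricative → stop, matching a stop) — only manner changes, and always toward the following segment.
No alternation appears in [sɛvχo]: there the adjacent consonants already agree in manner (/v/ and /χ/ are both fricatives), so this form is consistent with the same rule.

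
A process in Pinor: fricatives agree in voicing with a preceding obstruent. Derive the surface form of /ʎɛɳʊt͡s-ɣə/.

[ʎɛɳʊt͡sxə]

The rule targets /ɣ/ (voiced velar fricative), which sits after the trigger /t͡s/ (voiceless).
Changing only its voicing to voiceless gives [x] — the voiceless velar fricative.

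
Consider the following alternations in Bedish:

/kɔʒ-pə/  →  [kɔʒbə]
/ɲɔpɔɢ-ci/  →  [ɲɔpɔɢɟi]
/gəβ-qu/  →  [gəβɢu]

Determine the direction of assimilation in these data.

The segment that alternates is /p/, which surfaces as [b] when adjacent to /ʒ/.
/p/ is voiceless while /ʒ/ is voiced; the output [b] is voiced, matching the trigger — so the feature that spreads is voicing.
The other alternating forms pattern the same way: /c/ → [ɟ] after /ɢ/ (voiceless → voiced, matching voiced); /q/ → [ɢ] after /β/ (voiceless → voiced, matching voiced) — only voicing changes, and always toward the preceding segment.
The trigger is the preceding segment, so the direction is progressive (perseverative).

progressive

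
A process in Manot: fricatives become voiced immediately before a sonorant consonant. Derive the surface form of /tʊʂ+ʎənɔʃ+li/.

[tʊʐʎənɔʒli]

/ʂ/ is a voiceless retroflex fricative. The following trigger /ʎ/ is voiced, so /ʂ/ must become voiced as well.
The voiced retroflex fricative is [ʐ], so /ʂ/ → [ʐ].
At the second juncture, /ʃ/ likewise becomes [ʒ] adjacent to /l/.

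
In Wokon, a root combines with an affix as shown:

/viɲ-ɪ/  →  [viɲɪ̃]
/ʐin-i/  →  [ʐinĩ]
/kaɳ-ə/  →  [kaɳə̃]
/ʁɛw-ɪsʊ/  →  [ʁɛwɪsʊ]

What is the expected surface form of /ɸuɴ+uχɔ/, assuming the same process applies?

[ɸuɴũχɔ]

The data show progressive nasality assimilation (vowel nasalisation): /ɪ/ → [ɪ̃] after /ɲ/; /i/ → [ĩ] after /n/; /ə/ → [ə̃] after /ɳ/ — a vowel is nasalised by an immediately preceding nasal consonant.
No change occurs in [ʁɛwɪsʊ] because the vowel at the boundary is adjacent to an oral consonant, not a nasal (/ɪ/ next to /w/).
The vowel /u/ is adjacent to the preceding nasal /ɴ/, so it acquires [+nasal] and surfaces as [ũ].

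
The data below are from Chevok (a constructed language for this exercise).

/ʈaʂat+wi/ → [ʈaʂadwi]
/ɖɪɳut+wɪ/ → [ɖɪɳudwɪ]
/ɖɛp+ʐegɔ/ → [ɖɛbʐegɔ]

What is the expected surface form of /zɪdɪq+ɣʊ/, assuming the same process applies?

The data show regressive voicing assimilation: /t/ → [d] before /w/; /p/ → [b] before /ʐ/. In each pair only voicing changes, matching the following consonant, while place and manner stay constant.
/q/ is a voiceless uvular stop. The following trigger /ɣ/ is voiced, so /q/ must become voiced as well.
A voiced uvular stop is [ɢ], so the surface segment is [ɢ].

[zɪdɪɢɣʊ]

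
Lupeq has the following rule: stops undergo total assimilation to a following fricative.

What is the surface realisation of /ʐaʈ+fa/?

/ʈ/ is the segment targeted by the rule; it sits immediately before /f/, so it assimilates completely and surfaces as [f].

[ʐaffa]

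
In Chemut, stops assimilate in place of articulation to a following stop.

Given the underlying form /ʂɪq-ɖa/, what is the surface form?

[ʂɪʈɖa]

The rule targets /q/ (voiceless uvular stop), which sits before the trigger /ɖ/ (retroflex).
The voiceless retroflex stop is [ʈ], so /q/ → [ʈ].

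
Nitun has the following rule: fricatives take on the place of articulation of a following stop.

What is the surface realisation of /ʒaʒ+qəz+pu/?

[ʒaʁqəβpu]

The rule targets /ʒ/ (voiced postalveolar fricative), which sits before the trigger /q/ (uvular).
Changing only its place to uvular gives [ʁ] — the voiced uvular fricative.
The same rule applies at the second boundary: /z/ → [β] next to /p/.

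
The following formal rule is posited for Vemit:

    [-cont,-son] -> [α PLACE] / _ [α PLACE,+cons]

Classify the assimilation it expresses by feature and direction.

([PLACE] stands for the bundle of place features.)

The rule copies the place features (abbreviated [PLACE]) from the environment onto the target, so the assimilating feature is place.
Since the environment is written after the underscore, the trigger follows the target; the direction is regressive.

regressive place assimilation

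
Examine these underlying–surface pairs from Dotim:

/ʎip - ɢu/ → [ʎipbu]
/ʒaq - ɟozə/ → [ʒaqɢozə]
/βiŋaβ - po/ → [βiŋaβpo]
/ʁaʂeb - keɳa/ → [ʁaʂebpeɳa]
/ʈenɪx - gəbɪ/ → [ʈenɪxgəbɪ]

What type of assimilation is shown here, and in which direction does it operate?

progressive place assimilation

Comparing underlying and surface forms, /ɢ/ → [b] is the alternation; the neighbouring /p/ is constant.
The change uvular → bilabial matches the place of the preceding /p/, identifying this as place assimilation.
Manner and voice are unchanged, so the assimilation is partial, not total.
Checking the remaining alternations: /ɟ/ → [ɢ] after /q/ (palatal → uvular, matching uvular); /k/ → [p] after /b/ (velar → bilabial, matching bilabial) — only place changes, and always toward the preceding segment.
Nothing changes in [βiŋaβpo], [ʈenɪxgəbɪ]: there the adjacent consonants already agree in place (/p/ and /β/ are both bilabial; /g/ and /x/ are both velar), so these forms are consistent with the same rule.
The trigger is the preceding segment, so the direction is progressive (perseverative).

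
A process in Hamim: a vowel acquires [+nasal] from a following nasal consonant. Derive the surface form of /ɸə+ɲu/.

[ɸə̃ɲu]

The vowel /ə/ is adjacent to the following nasal /ɲ/, so it acquires [+nasal] and surfaces as [ə̃].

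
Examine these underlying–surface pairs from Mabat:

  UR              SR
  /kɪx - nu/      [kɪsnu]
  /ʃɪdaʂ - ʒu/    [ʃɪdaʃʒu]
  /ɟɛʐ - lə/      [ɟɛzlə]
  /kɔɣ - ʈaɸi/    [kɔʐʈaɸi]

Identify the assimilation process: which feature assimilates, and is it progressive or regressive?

regressive place assimilation

Comparing underlying and surface forms, /x/ → [s] is the alternation; the neighbouring /n/ is constant.
/x/ is velar while /n/ is alveolar; the output [s] is alveolar, matching the trigger — so the feature that spreads is place.
Manner and voice are unchanged, so the assimilation is partial, not total.
The same holds elsewhere in the data: /ʂ/ → [ʃ] before /ʒ/ (retroflex → postalveolar, matching postalveolar); /ʐ/ → [z] before /l/ (retroflex → alveolar, matching alveolar); /ɣ/ → [ʐ] before /ʈ/ (velar → retroflex, matching retroflex) — only place changes, and always toward the following segment.
The trigger is the following segment, so the direction is regressive (anticipatory).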